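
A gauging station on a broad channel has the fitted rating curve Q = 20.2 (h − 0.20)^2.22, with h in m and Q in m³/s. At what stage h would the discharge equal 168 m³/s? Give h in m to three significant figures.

2.80 m

h − h₀ = (Q/C)^(1/b) = (168/20.2)^(1/2.22) = 2.597 m
h = 0.20 + 2.597 = 2.797 m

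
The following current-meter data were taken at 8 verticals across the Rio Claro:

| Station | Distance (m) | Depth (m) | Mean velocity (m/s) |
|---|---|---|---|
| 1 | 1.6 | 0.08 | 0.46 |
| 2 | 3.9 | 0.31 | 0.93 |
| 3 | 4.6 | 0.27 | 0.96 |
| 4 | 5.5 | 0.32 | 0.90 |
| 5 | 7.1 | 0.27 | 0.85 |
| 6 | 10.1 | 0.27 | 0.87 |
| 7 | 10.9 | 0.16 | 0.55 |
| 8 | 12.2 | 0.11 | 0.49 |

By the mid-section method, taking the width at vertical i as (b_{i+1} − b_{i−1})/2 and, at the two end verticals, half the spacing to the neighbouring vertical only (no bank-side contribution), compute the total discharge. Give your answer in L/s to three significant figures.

2140 L/s

w_1 = (3.9 − 1.6)/2 = 1.15 m; q_1 = 0.46 × 0.08 × 1.15 = 0.04232 m³/s
w_2 = (4.6 − 1.6)/2 = 1.5 m; q_2 = 0.93 × 0.31 × 1.5 = 0.4325 m³/s
w_3 = (5.5 − 3.9)/2 = 0.8 m; q_3 = 0.96 × 0.27 × 0.8 = 0.2074 m³/s
w_4 = (7.1 − 4.6)/2 = 1.25 m; q_4 = 0.90 × 0.32 × 1.25 = 0.3600 m³/s
w_5 = (10.1 − 5.5)/2 = 2.3 m; q_5 = 0.85 × 0.27 × 2.3 = 0.5279 m³/s
w_6 = (10.9 − 7.1)/2 = 1.9 m; q_6 = 0.87 × 0.27 × 1.9 = 0.4463 m³/s
w_7 = (12.2 − 10.1)/2 = 1.05 m; q_7 = 0.55 × 0.16 × 1.05 = 0.09240 m³/s
w_8 = (12.2 − 10.9)/2 = 0.65 m; q_8 = 0.49 × 0.11 × 0.65 = 0.03504 m³/s
Q = Σ qᵢ = 2.144 m³/s
= 2.144 × 1000 = 2144 L/s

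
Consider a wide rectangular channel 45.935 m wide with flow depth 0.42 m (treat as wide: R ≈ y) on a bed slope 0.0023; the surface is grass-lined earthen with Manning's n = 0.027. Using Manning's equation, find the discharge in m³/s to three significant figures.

A = b·y = 45.935 × 0.42 = 19.29 m²
Wide channel: R ≈ y = 0.42 m
Q = (1/n)·A·R^(2/3)·S^(1/2) = (1/0.027) × 19.29 × 0.4200^(2/3) × 0.0023^(1/2) = 19.22 m³/s

19.2 m³/s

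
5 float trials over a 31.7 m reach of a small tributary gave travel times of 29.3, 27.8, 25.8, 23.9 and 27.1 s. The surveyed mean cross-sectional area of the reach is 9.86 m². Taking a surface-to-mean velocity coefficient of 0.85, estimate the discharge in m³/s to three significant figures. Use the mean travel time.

t̄ = (29.3 + 27.8 + 25.8 + 23.9 + 27.1) / 5 = 26.78 s
v_surface = L / t̄ = 31.7 / 26.78 = 1.184 m/s
v_mean = 0.85 × 1.184 = 1.006 m/s
Q = A × v_mean = 9.86 × 1.006 = 9.921 m³/s

9.92 m³/s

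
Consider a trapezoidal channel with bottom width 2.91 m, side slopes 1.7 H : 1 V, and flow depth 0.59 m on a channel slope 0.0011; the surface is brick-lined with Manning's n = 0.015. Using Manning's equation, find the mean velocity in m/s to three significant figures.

1.28 m/s

A = (b + z·y)·y = (2.91 + 1.7×0.59)×0.59 = 2.309 m²
P = b + 2y√(1+z²) = 2.91 + 2×0.59×√(1+1.7²) = 5.237 m
R = A/P = 2.309/5.237 = 0.4408 m
Q = (1/n)·A·R^(2/3)·S^(1/2) = (1/0.015) × 2.309 × 0.4408^(2/3) × 0.0011^(1/2) = 2.957 m³/s
V = Q/A = 2.957/2.309 = 1.281 m/s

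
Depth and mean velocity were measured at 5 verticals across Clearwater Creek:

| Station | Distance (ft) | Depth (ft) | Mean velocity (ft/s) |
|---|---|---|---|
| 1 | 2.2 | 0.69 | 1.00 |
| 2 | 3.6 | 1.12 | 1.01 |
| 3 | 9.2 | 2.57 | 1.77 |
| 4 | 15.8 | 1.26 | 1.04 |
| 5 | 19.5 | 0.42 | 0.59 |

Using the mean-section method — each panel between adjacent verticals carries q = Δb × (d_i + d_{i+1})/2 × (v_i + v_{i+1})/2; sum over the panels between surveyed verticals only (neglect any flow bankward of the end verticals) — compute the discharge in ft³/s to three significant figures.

Panel 1-2: Δb = 1.4 ft, d̄ = (0.69+1.12)/2 = 0.905, v̄ = (1.00+1.01)/2 = 1.005 → q = 1.4×0.905×1.005 = 1.273 ft³/s
Panel 2-3: Δb = 5.6 ft, d̄ = (1.12+2.57)/2 = 1.845, v̄ = (1.01+1.77)/2 = 1.39 → q = 5.6×1.845×1.39 = 14.36 ft³/s
Panel 3-4: Δb = 6.6 ft, d̄ = (2.57+1.26)/2 = 1.915, v̄ = (1.77+1.04)/2 = 1.405 → q = 6.6×1.915×1.405 = 17.76 ft³/s
Panel 4-5: Δb = 3.7 ft, d̄ = (1.26+0.42)/2 = 0.84, v̄ = (1.04+0.59)/2 = 0.815 → q = 3.7×0.84×0.815 = 2.533 ft³/s
Q = Σ q = 35.93 ft³/s

35.9 ft³/s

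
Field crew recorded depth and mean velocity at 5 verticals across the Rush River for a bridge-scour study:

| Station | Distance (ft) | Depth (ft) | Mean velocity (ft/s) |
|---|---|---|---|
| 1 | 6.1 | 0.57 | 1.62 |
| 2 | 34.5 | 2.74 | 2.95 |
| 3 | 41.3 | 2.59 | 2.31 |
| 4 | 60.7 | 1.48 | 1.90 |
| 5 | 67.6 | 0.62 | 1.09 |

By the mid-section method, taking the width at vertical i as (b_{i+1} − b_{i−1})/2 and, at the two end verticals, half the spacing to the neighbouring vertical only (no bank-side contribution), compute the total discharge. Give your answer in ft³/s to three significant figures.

273 ft³/s

w_1 = (34.5 − 6.1)/2 = 14.2 ft; q_1 = 1.62 × 0.57 × 14.2 = 13.11 ft³/s
w_2 = (41.3 − 6.1)/2 = 17.6 ft; q_2 = 2.95 × 2.74 × 17.6 = 142.3 ft³/s
w_3 = (60.7 − 34.5)/2 = 13.1 ft; q_3 = 2.31 × 2.59 × 13.1 = 78.38 ft³/s
w_4 = (67.6 − 41.3)/2 = 13.15 ft; q_4 = 1.90 × 1.48 × 13.15 = 36.98 ft³/s
w_5 = (67.6 − 60.7)/2 = 3.45 ft; q_5 = 1.09 × 0.62 × 3.45 = 2.332 ft³/s
Q = Σ qᵢ = 273.1 ft³/s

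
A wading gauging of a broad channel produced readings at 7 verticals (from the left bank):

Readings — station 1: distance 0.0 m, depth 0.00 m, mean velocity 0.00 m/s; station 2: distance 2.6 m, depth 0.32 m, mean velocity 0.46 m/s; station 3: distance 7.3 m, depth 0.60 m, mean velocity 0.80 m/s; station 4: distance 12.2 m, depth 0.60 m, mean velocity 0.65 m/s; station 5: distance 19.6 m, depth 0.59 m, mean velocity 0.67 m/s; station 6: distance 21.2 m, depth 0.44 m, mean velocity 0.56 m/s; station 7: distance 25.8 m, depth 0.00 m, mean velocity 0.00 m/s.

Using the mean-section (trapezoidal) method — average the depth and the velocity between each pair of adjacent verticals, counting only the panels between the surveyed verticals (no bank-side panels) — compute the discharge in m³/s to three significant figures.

Panel 1-2: Δb = 2.6 m, d̄ = (0.00+0.32)/2 = 0.16, v̄ = (0.00+0.46)/2 = 0.23 → q = 2.6×0.16×0.23 = 0.09568 m³/s
Panel 2-3: Δb = 4.7 m, d̄ = (0.32+0.60)/2 = 0.46, v̄ = (0.46+0.80)/2 = 0.63 → q = 4.7×0.46×0.63 = 1.362 m³/s
Panel 3-4: Δb = 4.9 m, d̄ = (0.60+0.60)/2 = 0.6, v̄ = (0.80+0.65)/2 = 0.725 → q = 4.9×0.6×0.725 = 2.132 m³/s
Panel 4-5: Δb = 7.4 m, d̄ = (0.60+0.59)/2 = 0.595, v̄ = (0.65+0.67)/2 = 0.66 → q = 7.4×0.595×0.66 = 2.906 m³/s
Panel 5-6: Δb = 1.6 m, d̄ = (0.59+0.44)/2 = 0.515, v̄ = (0.67+0.56)/2 = 0.615 → q = 1.6×0.515×0.615 = 0.5068 m³/s
Panel 6-7: Δb = 4.6 m, d̄ = (0.44+0.00)/2 = 0.22, v̄ = (0.56+0.00)/2 = 0.28 → q = 4.6×0.22×0.28 = 0.2834 m³/s
Q = Σ q = 7.285 m³/s

7.29 m³/s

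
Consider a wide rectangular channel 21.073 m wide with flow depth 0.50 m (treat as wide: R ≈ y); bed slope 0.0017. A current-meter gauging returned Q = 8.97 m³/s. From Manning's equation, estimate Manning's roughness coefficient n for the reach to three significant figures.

A = b·y = 21.073 × 0.50 = 10.54 m²
Wide channel: R ≈ y = 0.50 m
n = (1/Q)·A·R^(2/3)·S^(1/2) = (1/8.97) × 10.54 × 0.6300 × 0.04123 = 0.03051

0.0305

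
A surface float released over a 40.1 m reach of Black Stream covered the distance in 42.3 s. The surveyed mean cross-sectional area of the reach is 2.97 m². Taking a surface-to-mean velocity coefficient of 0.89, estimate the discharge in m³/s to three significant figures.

2.51 m³/s

v_surface = L / t̄ = 40.1 / 42.3 = 0.9480 m/s
v_mean = 0.89 × 0.9480 = 0.8437 m/s
Q = A × v_mean = 2.97 × 0.8437 = 2.506 m³/s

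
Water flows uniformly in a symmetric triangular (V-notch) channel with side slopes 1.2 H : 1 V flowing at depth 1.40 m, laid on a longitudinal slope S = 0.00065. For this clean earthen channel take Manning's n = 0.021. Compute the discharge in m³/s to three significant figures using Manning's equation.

1.89 m³/s

A = z·y² = 1.2×1.40² = 2.352 m²
P = 2y√(1+z²) = 2×1.40×√(1+1.2²) = 4.374 m
R = A/P = 2.352/4.374 = 0.5378 m
Q = (1/n)·A·R^(2/3)·S^(1/2) = (1/0.021) × 2.352 × 0.5378^(2/3) × 0.00065^(1/2) = 1.888 m³/s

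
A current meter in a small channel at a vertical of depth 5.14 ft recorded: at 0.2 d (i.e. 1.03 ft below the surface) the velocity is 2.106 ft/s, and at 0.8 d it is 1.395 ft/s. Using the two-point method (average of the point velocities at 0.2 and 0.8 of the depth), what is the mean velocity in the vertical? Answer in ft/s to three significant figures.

v̄ = (2.106 + 1.395) / 2 = 1.751 ft/s

1.75 ft/s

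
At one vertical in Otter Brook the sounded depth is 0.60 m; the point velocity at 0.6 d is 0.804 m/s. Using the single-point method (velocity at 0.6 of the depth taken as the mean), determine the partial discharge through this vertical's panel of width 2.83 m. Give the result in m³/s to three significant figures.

v̄ = v₀.₆ = 0.804 m/s
q = v̄ × d × w = 0.8040 × 0.60 × 2.83 = 1.365 m³/s

1.37 m³/s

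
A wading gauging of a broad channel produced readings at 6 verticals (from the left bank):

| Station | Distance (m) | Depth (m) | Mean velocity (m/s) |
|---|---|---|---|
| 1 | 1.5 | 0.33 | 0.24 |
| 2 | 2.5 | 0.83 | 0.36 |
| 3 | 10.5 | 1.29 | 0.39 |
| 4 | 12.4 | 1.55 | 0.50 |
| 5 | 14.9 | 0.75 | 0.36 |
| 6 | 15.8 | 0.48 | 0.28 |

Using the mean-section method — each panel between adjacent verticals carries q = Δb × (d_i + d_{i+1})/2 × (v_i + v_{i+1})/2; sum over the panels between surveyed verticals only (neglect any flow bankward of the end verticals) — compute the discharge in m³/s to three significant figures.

Panel 1-2: Δb = 1 m, d̄ = (0.33+0.83)/2 = 0.58, v̄ = (0.24+0.36)/2 = 0.3 → q = 1×0.58×0.3 = 0.1740 m³/s
Panel 2-3: Δb = 8 m, d̄ = (0.83+1.29)/2 = 1.06, v̄ = (0.36+0.39)/2 = 0.375 → q = 8×1.06×0.375 = 3.180 m³/s
Panel 3-4: Δb = 1.9 m, d̄ = (1.29+1.55)/2 = 1.42, v̄ = (0.39+0.50)/2 = 0.445 → q = 1.9×1.42×0.445 = 1.201 m³/s
Panel 4-5: Δb = 2.5 m, d̄ = (1.55+0.75)/2 = 1.15, v̄ = (0.50+0.36)/2 = 0.43 → q = 2.5×1.15×0.43 = 1.236 m³/s
Panel 5-6: Δb = 0.9 m, d̄ = (0.75+0.48)/2 = 0.615, v̄ = (0.36+0.28)/2 = 0.32 → q = 0.9×0.615×0.32 = 0.1771 m³/s
Q = Σ q = 5.968 m³/s

5.97 m³/s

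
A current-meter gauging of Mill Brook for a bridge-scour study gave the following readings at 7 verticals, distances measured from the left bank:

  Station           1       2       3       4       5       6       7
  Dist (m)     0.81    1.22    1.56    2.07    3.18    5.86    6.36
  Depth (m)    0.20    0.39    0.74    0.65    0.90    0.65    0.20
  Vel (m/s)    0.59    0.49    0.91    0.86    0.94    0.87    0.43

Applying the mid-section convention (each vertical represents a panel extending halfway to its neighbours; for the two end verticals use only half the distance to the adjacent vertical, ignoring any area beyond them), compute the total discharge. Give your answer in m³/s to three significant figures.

3.36 m³/s

w_1 = (1.22 − 0.81)/2 = 0.205 m; q_1 = 0.59 × 0.20 × 0.205 = 0.02419 m³/s
w_2 = (1.56 − 0.81)/2 = 0.375 m; q_2 = 0.49 × 0.39 × 0.375 = 0.07166 m³/s
w_3 = (2.07 − 1.22)/2 = 0.425 m; q_3 = 0.91 × 0.74 × 0.425 = 0.2862 m³/s
w_4 = (3.18 − 1.56)/2 = 0.81 m; q_4 = 0.86 × 0.65 × 0.81 = 0.4528 m³/s
w_5 = (5.86 − 2.07)/2 = 1.895 m; q_5 = 0.94 × 0.90 × 1.895 = 1.603 m³/s
w_6 = (6.36 − 3.18)/2 = 1.59 m; q_6 = 0.87 × 0.65 × 1.59 = 0.8991 m³/s
w_7 = (6.36 − 5.86)/2 = 0.25 m; q_7 = 0.43 × 0.20 × 0.25 = 0.02150 m³/s
Q = Σ qᵢ = 3.359 m³/s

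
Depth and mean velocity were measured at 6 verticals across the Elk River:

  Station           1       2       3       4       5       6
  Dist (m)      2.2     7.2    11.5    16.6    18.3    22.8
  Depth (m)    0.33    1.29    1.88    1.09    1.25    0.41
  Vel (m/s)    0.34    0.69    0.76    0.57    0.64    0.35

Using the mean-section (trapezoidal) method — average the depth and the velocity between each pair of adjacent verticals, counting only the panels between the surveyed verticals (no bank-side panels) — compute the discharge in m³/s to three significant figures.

Panel 1-2: Δb = 5 m, d̄ = (0.33+1.29)/2 = 0.81, v̄ = (0.34+0.69)/2 = 0.515 → q = 5×0.81×0.515 = 2.086 m³/s
Panel 2-3: Δb = 4.3 m, d̄ = (1.29+1.88)/2 = 1.585, v̄ = (0.69+0.76)/2 = 0.725 → q = 4.3×1.585×0.725 = 4.941 m³/s
Panel 3-4: Δb = 5.1 m, d̄ = (1.88+1.09)/2 = 1.485, v̄ = (0.76+0.57)/2 = 0.665 → q = 5.1×1.485×0.665 = 5.036 m³/s
Panel 4-5: Δb = 1.7 m, d̄ = (1.09+1.25)/2 = 1.17, v̄ = (0.57+0.64)/2 = 0.605 → q = 1.7×1.17×0.605 = 1.203 m³/s
Panel 5-6: Δb = 4.5 m, d̄ = (1.25+0.41)/2 = 0.83, v̄ = (0.64+0.35)/2 = 0.495 → q = 4.5×0.83×0.495 = 1.849 m³/s
Q = Σ q = 15.12 m³/s

15.1 m³/s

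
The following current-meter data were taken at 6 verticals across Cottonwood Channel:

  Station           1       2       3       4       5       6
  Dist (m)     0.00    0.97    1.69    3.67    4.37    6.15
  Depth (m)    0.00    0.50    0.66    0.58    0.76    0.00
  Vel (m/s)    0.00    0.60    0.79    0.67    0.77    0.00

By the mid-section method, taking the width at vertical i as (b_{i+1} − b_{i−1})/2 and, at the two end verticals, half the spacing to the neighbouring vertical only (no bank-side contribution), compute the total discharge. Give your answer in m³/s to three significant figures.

2.20 m³/s

w_2 = (1.69 − 0.00)/2 = 0.845 m; q_2 = 0.60 × 0.50 × 0.845 = 0.2535 m³/s
w_3 = (3.67 − 0.97)/2 = 1.35 m; q_3 = 0.79 × 0.66 × 1.35 = 0.7039 m³/s
w_4 = (4.37 − 1.69)/2 = 1.34 m; q_4 = 0.67 × 0.58 × 1.34 = 0.5207 m³/s
w_5 = (6.15 − 3.67)/2 = 1.24 m; q_5 = 0.77 × 0.76 × 1.24 = 0.7256 m³/s
Stations 1, 6 contribute zero (depth or velocity is 0).
Q = Σ qᵢ = 2.204 m³/s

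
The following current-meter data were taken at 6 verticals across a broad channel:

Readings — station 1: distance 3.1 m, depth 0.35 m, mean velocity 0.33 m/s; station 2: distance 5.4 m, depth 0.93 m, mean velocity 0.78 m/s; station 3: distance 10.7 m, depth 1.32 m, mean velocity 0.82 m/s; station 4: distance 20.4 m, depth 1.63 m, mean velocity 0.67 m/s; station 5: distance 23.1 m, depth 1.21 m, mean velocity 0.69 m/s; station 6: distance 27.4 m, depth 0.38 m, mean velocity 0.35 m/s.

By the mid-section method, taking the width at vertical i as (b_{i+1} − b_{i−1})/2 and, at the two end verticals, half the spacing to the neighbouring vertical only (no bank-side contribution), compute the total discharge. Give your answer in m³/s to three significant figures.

21.0 m³/s

w_1 = (5.4 − 3.1)/2 = 1.15 m; q_1 = 0.33 × 0.35 × 1.15 = 0.1328 m³/s
w_2 = (10.7 − 3.1)/2 = 3.8 m; q_2 = 0.78 × 0.93 × 3.8 = 2.757 m³/s
w_3 = (20.4 − 5.4)/2 = 7.5 m; q_3 = 0.82 × 1.32 × 7.5 = 8.118 m³/s
w_4 = (23.1 − 10.7)/2 = 6.2 m; q_4 = 0.67 × 1.63 × 6.2 = 6.771 m³/s
w_5 = (27.4 − 20.4)/2 = 3.5 m; q_5 = 0.69 × 1.21 × 3.5 = 2.922 m³/s
w_6 = (27.4 − 23.1)/2 = 2.15 m; q_6 = 0.35 × 0.38 × 2.15 = 0.2860 m³/s
Q = Σ qᵢ = 20.99 m³/s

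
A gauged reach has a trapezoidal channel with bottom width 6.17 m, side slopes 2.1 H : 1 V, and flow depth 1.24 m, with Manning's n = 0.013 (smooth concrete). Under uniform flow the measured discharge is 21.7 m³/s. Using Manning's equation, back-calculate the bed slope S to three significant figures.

0.000761

A = (b + z·y)·y = (6.17 + 2.1×1.24)×1.24 = 10.88 m²
P = b + 2y√(1+z²) = 6.17 + 2×1.24×√(1+2.1²) = 11.94 m
R = A/P = 10.88/11.94 = 0.9113 m
S = (Q·n / (1·A·R^(2/3)))² = (21.7×0.013 / (1×10.88×0.9400))² = 0.0007609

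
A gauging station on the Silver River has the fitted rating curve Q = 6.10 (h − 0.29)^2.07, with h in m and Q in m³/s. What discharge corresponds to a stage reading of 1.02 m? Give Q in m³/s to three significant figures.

3.18 m³/s

Q = 6.10 × (1.02 − 0.29)^2.07 = 6.10 × 0.73^2.07 = 3.180 m³/s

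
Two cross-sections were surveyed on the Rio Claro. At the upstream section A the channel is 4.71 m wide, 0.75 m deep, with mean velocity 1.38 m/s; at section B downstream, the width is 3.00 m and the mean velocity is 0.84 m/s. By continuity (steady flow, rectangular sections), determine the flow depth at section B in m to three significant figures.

1.93 m

Q = A₁V₁ = (4.71×0.75) × 1.38 = 4.875 m³/s
d₂ = Q/(b₂ V₂) = 4.875/(3.00×0.84) = 1.934 m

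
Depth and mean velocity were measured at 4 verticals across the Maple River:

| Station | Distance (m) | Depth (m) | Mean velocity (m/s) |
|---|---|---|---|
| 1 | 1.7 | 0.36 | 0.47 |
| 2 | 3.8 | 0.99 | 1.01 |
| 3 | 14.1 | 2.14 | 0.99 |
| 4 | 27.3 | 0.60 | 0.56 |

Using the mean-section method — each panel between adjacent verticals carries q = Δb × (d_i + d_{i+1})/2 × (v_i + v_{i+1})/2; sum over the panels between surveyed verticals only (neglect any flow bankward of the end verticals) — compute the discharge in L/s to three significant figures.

31200 L/s

Panel 1-2: Δb = 2.1 m, d̄ = (0.36+0.99)/2 = 0.675, v̄ = (0.47+1.01)/2 = 0.74 → q = 2.1×0.675×0.74 = 1.049 m³/s
Panel 2-3: Δb = 10.3 m, d̄ = (0.99+2.14)/2 = 1.565, v̄ = (1.01+0.99)/2 = 1 → q = 10.3×1.565×1 = 16.12 m³/s
Panel 3-4: Δb = 13.2 m, d̄ = (2.14+0.60)/2 = 1.37, v̄ = (0.99+0.56)/2 = 0.775 → q = 13.2×1.37×0.775 = 14.02 m³/s
Q = Σ q = 31.18 m³/s
= 31.18 × 1000 = 31180 L/s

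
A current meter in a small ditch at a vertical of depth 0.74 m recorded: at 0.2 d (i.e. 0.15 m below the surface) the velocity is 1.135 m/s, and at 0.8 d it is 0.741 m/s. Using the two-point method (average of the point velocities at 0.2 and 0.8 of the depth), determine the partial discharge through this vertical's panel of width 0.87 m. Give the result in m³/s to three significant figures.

v̄ = (1.135 + 0.741) / 2 = 0.9380 m/s
q = v̄ × d × w = 0.9380 × 0.74 × 0.87 = 0.6039 m³/s

0.604 m³/s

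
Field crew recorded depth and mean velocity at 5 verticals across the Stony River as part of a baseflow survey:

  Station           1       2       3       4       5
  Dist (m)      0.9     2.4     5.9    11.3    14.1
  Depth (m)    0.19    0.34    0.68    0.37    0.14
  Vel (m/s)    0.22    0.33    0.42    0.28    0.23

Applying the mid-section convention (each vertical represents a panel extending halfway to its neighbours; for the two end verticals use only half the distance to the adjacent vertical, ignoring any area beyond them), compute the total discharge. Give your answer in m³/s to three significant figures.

w_1 = (2.4 − 0.9)/2 = 0.75 m; q_1 = 0.22 × 0.19 × 0.75 = 0.03135 m³/s
w_2 = (5.9 − 0.9)/2 = 2.5 m; q_2 = 0.33 × 0.34 × 2.5 = 0.2805 m³/s
w_3 = (11.3 − 2.4)/2 = 4.45 m; q_3 = 0.42 × 0.68 × 4.45 = 1.271 m³/s
w_4 = (14.1 − 5.9)/2 = 4.1 m; q_4 = 0.28 × 0.37 × 4.1 = 0.4248 m³/s
w_5 = (14.1 − 11.3)/2 = 1.4 m; q_5 = 0.23 × 0.14 × 1.4 = 0.04508 m³/s
Q = Σ qᵢ = 2.053 m³/s

2.05 m³/s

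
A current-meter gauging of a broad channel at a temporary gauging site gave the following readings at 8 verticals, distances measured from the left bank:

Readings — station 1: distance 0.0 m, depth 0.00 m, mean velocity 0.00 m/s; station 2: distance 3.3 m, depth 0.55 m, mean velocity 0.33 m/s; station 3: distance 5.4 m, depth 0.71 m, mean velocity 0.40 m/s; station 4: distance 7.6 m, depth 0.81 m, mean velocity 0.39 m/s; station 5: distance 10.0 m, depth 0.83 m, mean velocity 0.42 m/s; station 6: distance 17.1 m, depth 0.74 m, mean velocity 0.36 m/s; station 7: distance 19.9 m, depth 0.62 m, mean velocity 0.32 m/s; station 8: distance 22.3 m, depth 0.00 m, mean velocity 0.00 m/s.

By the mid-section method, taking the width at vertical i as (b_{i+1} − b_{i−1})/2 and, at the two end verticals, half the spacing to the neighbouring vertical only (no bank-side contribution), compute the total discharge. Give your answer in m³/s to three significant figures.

5.32 m³/s

w_2 = (5.4 − 0.0)/2 = 2.7 m; q_2 = 0.33 × 0.55 × 2.7 = 0.4901 m³/s
w_3 = (7.6 − 3.3)/2 = 2.15 m; q_3 = 0.40 × 0.71 × 2.15 = 0.6106 m³/s
w_4 = (10.0 − 5.4)/2 = 2.3 m; q_4 = 0.39 × 0.81 × 2.3 = 0.7266 m³/s
w_5 = (17.1 − 7.6)/2 = 4.75 m; q_5 = 0.42 × 0.83 × 4.75 = 1.656 m³/s
w_6 = (19.9 − 10.0)/2 = 4.95 m; q_6 = 0.36 × 0.74 × 4.95 = 1.319 m³/s
w_7 = (22.3 − 17.1)/2 = 2.6 m; q_7 = 0.32 × 0.62 × 2.6 = 0.5158 m³/s
Stations 1, 8 contribute zero (depth or velocity is 0).
Q = Σ qᵢ = 5.318 m³/s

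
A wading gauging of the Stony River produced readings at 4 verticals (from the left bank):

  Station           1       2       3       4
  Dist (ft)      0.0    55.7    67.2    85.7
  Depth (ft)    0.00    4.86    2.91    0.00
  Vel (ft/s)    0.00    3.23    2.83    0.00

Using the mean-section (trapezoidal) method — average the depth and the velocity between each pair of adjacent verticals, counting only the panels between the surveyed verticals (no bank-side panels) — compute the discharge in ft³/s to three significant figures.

Panel 1-2: Δb = 55.7 ft, d̄ = (0.00+4.86)/2 = 2.43, v̄ = (0.00+3.23)/2 = 1.615 → q = 55.7×2.43×1.615 = 218.6 ft³/s
Panel 2-3: Δb = 11.5 ft, d̄ = (4.86+2.91)/2 = 3.885, v̄ = (3.23+2.83)/2 = 3.03 → q = 11.5×3.885×3.03 = 135.4 ft³/s
Panel 3-4: Δb = 18.5 ft, d̄ = (2.91+0.00)/2 = 1.455, v̄ = (2.83+0.00)/2 = 1.415 → q = 18.5×1.455×1.415 = 38.09 ft³/s
Q = Σ q = 392.1 ft³/s

392 ft³/s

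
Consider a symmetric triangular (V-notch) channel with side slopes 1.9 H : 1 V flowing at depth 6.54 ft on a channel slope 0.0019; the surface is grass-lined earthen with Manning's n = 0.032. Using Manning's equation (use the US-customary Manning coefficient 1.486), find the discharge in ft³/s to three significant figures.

334 ft³/s

A = z·y² = 1.9×6.54² = 81.27 ft²
P = 2y√(1+z²) = 2×6.54×√(1+1.9²) = 28.08 ft
R = A/P = 81.27/28.08 = 2.894 ft
Q = (1.486/n)·A·R^(2/3)·S^(1/2) = (1.486/0.032) × 81.27 × 2.894^(2/3) × 0.0019^(1/2) = 334.0 ft³/s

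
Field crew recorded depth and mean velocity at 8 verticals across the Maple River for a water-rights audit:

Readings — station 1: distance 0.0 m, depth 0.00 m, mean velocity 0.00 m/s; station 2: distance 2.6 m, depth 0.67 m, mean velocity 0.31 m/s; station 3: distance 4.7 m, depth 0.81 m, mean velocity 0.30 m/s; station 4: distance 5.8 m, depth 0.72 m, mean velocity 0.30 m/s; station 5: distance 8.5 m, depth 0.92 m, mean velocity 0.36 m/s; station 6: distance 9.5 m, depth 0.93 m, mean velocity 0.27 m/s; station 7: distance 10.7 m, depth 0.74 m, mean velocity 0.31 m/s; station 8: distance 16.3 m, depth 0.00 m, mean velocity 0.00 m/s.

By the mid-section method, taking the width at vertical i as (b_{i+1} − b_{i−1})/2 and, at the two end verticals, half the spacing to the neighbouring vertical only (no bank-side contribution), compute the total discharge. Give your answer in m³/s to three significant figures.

2.96 m³/s

w_2 = (4.7 − 0.0)/2 = 2.35 m; q_2 = 0.31 × 0.67 × 2.35 = 0.4881 m³/s
w_3 = (5.8 − 2.6)/2 = 1.6 m; q_3 = 0.30 × 0.81 × 1.6 = 0.3888 m³/s
w_4 = (8.5 − 4.7)/2 = 1.9 m; q_4 = 0.30 × 0.72 × 1.9 = 0.4104 m³/s
w_5 = (9.5 − 5.8)/2 = 1.85 m; q_5 = 0.36 × 0.92 × 1.85 = 0.6127 m³/s
w_6 = (10.7 − 8.5)/2 = 1.1 m; q_6 = 0.27 × 0.93 × 1.1 = 0.2762 m³/s
w_7 = (16.3 − 9.5)/2 = 3.4 m; q_7 = 0.31 × 0.74 × 3.4 = 0.7800 m³/s
Stations 1, 8 contribute zero (depth or velocity is 0).
Q = Σ qᵢ = 2.956 m³/s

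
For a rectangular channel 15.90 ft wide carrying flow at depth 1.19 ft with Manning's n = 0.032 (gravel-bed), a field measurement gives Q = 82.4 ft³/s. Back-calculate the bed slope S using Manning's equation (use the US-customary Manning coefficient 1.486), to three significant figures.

0.00840

A = b·y = 15.90 × 1.19 = 18.92 ft²
P = b + 2y = 15.90 + 2×1.19 = 18.28 ft
R = A/P = 18.92/18.28 = 1.035 ft
S = (Q·n / (1.486·A·R^(2/3)))² = (82.4×0.032 / (1.486×18.92×1.023))² = 0.008400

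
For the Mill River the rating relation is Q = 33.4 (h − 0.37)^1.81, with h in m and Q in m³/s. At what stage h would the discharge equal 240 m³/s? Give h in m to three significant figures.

h − h₀ = (Q/C)^(1/b) = (240/33.4)^(1/1.81) = 2.973 m
h = 0.37 + 2.973 = 3.343 m

3.34 m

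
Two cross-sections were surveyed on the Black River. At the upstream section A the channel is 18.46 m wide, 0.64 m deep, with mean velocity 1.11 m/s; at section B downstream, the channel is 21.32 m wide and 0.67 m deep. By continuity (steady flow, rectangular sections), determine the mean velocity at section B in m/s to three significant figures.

0.918 m/s

Q = A₁V₁ = (18.46×0.64) × 1.11 = 13.11 m³/s
A₂ = 21.32 × 0.67 = 14.28 m²
V₂ = Q/A₂ = 13.11/14.28 = 0.9181 m/s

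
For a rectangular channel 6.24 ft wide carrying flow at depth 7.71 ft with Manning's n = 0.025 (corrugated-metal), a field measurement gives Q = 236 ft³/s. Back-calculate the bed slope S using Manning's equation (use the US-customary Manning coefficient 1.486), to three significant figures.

A = b·y = 6.24 × 7.71 = 48.11 ft²
P = b + 2y = 6.24 + 2×7.71 = 21.66 ft
R = A/P = 48.11/21.66 = 2.221 ft
S = (Q·n / (1.486·A·R^(2/3)))² = (236×0.025 / (1.486×48.11×1.702))² = 0.002350

0.00235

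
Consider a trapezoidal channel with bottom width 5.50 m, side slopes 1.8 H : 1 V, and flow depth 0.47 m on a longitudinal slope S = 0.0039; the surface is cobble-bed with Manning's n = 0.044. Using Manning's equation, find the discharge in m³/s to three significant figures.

2.30 m³/s

A = (b + z·y)·y = (5.50 + 1.8×0.47)×0.47 = 2.983 m²
P = b + 2y√(1+z²) = 5.50 + 2×0.47×√(1+1.8²) = 7.436 m
R = A/P = 2.983/7.436 = 0.4011 m
Q = (1/n)·A·R^(2/3)·S^(1/2) = (1/0.044) × 2.983 × 0.4011^(2/3) × 0.0039^(1/2) = 2.303 m³/s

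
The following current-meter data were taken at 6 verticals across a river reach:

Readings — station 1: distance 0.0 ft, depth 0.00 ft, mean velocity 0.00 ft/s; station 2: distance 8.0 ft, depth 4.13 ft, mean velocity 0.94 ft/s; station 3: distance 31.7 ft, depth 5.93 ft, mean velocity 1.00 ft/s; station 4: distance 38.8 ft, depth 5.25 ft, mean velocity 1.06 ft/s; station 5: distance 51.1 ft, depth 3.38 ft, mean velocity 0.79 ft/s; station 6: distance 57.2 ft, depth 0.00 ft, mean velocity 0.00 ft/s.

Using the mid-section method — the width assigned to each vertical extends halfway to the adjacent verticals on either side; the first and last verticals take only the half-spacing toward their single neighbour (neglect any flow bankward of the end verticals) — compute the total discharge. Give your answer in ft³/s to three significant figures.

231 ft³/s

w_2 = (31.7 − 0.0)/2 = 15.85 ft; q_2 = 0.94 × 4.13 × 15.85 = 61.53 ft³/s
w_3 = (38.8 − 8.0)/2 = 15.4 ft; q_3 = 1.00 × 5.93 × 15.4 = 91.32 ft³/s
w_4 = (51.1 − 31.7)/2 = 9.7 ft; q_4 = 1.06 × 5.25 × 9.7 = 53.98 ft³/s
w_5 = (57.2 − 38.8)/2 = 9.2 ft; q_5 = 0.79 × 3.38 × 9.2 = 24.57 ft³/s
Stations 1, 6 contribute zero (depth or velocity is 0).
Q = Σ qᵢ = 231.4 ft³/s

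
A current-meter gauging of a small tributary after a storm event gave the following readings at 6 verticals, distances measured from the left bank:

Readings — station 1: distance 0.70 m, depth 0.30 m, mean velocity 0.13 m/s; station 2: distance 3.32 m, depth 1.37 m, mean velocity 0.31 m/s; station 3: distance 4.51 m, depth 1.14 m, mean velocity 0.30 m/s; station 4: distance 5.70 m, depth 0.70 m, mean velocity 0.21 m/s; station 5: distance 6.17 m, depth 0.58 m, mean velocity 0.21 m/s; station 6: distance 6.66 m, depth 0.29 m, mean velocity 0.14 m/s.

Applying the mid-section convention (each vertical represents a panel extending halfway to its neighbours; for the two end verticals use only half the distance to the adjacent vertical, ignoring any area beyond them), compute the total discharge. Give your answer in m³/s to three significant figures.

w_1 = (3.32 − 0.70)/2 = 1.31 m; q_1 = 0.13 × 0.30 × 1.31 = 0.05109 m³/s
w_2 = (4.51 − 0.70)/2 = 1.905 m; q_2 = 0.31 × 1.37 × 1.905 = 0.8091 m³/s
w_3 = (5.70 − 3.32)/2 = 1.19 m; q_3 = 0.30 × 1.14 × 1.19 = 0.4070 m³/s
w_4 = (6.17 − 4.51)/2 = 0.83 m; q_4 = 0.21 × 0.70 × 0.83 = 0.1220 m³/s
w_5 = (6.66 − 5.70)/2 = 0.48 m; q_5 = 0.21 × 0.58 × 0.48 = 0.05846 m³/s
w_6 = (6.66 − 6.17)/2 = 0.245 m; q_6 = 0.14 × 0.29 × 0.245 = 0.009947 m³/s
Q = Σ qᵢ = 1.458 m³/s

1.46 m³/s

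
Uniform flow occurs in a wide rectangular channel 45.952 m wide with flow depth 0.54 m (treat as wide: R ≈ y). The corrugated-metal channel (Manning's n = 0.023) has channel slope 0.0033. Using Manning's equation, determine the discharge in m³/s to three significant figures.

41.1 m³/s

A = b·y = 45.952 × 0.54 = 24.81 m²
Wide channel: R ≈ y = 0.54 m
Q = (1/n)·A·R^(2/3)·S^(1/2) = (1/0.023) × 24.81 × 0.5400^(2/3) × 0.0033^(1/2) = 41.10 m³/s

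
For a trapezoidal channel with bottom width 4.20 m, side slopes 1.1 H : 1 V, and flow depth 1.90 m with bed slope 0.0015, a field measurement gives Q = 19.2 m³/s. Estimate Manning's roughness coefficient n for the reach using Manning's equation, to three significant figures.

A = (b + z·y)·y = (4.20 + 1.1×1.90)×1.90 = 11.95 m²
P = b + 2y√(1+z²) = 4.20 + 2×1.90×√(1+1.1²) = 9.849 m
R = A/P = 11.95/9.849 = 1.213 m
n = (1/Q)·A·R^(2/3)·S^(1/2) = (1/19.2) × 11.95 × 1.138 × 0.03873 = 0.02743

0.0274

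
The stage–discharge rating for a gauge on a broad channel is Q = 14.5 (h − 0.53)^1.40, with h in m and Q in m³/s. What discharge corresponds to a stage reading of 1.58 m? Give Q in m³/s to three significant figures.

15.5 m³/s

Q = 14.5 × (1.58 − 0.53)^1.40 = 14.5 × 1.05^1.40 = 15.53 m³/s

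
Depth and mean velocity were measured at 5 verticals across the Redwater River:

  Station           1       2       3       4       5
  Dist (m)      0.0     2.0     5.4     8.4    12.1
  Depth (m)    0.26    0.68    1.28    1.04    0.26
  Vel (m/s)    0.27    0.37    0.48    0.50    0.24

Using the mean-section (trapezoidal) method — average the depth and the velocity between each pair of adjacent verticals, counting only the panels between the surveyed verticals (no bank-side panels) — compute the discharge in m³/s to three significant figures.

4.31 m³/s

Panel 1-2: Δb = 2 m, d̄ = (0.26+0.68)/2 = 0.47, v̄ = (0.27+0.37)/2 = 0.32 → q = 2×0.47×0.32 = 0.3008 m³/s
Panel 2-3: Δb = 3.4 m, d̄ = (0.68+1.28)/2 = 0.98, v̄ = (0.37+0.48)/2 = 0.425 → q = 3.4×0.98×0.425 = 1.416 m³/s
Panel 3-4: Δb = 3 m, d̄ = (1.28+1.04)/2 = 1.16, v̄ = (0.48+0.50)/2 = 0.49 → q = 3×1.16×0.49 = 1.705 m³/s
Panel 4-5: Δb = 3.7 m, d̄ = (1.04+0.26)/2 = 0.65, v̄ = (0.50+0.24)/2 = 0.37 → q = 3.7×0.65×0.37 = 0.8899 m³/s
Q = Σ q = 4.312 m³/s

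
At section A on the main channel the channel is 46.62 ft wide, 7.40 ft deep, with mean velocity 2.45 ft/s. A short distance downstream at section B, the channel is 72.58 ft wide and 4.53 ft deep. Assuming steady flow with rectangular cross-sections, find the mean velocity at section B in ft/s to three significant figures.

2.57 ft/s

Q = A₁V₁ = (46.62×7.40) × 2.45 = 845.2 ft³/s
A₂ = 72.58 × 4.53 = 328.8 ft²
V₂ = Q/A₂ = 845.2/328.8 = 2.571 ft/s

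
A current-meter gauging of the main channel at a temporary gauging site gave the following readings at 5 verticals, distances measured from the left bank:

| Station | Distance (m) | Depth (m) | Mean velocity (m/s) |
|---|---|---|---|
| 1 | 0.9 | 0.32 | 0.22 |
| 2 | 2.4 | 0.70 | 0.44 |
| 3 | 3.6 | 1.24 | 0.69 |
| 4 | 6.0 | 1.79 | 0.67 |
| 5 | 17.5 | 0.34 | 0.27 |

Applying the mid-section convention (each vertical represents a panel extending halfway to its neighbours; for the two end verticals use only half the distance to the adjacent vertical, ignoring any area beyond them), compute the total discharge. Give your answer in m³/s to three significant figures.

w_1 = (2.4 − 0.9)/2 = 0.75 m; q_1 = 0.22 × 0.32 × 0.75 = 0.05280 m³/s
w_2 = (3.6 − 0.9)/2 = 1.35 m; q_2 = 0.44 × 0.70 × 1.35 = 0.4158 m³/s
w_3 = (6.0 − 2.4)/2 = 1.8 m; q_3 = 0.69 × 1.24 × 1.8 = 1.540 m³/s
w_4 = (17.5 − 3.6)/2 = 6.95 m; q_4 = 0.67 × 1.79 × 6.95 = 8.335 m³/s
w_5 = (17.5 − 6.0)/2 = 5.75 m; q_5 = 0.27 × 0.34 × 5.75 = 0.5279 m³/s
Q = Σ qᵢ = 10.87 m³/s

10.9 m³/s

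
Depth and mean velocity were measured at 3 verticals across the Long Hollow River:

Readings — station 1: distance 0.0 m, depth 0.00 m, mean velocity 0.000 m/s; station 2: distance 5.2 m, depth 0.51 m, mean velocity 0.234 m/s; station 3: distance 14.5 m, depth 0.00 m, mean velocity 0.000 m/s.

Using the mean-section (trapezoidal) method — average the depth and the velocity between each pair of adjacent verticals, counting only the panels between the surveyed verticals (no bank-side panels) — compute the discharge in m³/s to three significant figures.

Panel 1-2: Δb = 5.2 m, d̄ = (0.00+0.51)/2 = 0.255, v̄ = (0.000+0.234)/2 = 0.117 → q = 5.2×0.255×0.117 = 0.1551 m³/s
Panel 2-3: Δb = 9.3 m, d̄ = (0.51+0.00)/2 = 0.255, v̄ = (0.234+0.000)/2 = 0.117 → q = 9.3×0.255×0.117 = 0.2775 m³/s
Q = Σ q = 0.4326 m³/s

0.433 m³/s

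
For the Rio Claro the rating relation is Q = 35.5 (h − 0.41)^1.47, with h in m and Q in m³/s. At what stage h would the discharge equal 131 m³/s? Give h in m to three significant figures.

h − h₀ = (Q/C)^(1/b) = (131/35.5)^(1/1.47) = 2.431 m
h = 0.41 + 2.431 = 2.841 m

2.84 m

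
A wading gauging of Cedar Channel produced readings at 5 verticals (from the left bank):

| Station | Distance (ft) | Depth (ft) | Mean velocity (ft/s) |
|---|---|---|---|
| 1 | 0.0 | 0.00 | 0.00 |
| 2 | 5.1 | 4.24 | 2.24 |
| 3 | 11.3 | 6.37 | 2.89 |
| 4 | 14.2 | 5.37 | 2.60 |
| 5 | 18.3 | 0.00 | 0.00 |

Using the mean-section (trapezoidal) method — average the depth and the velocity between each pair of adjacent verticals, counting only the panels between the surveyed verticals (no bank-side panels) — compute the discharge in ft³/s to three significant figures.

158 ft³/s

Panel 1-2: Δb = 5.1 ft, d̄ = (0.00+4.24)/2 = 2.12, v̄ = (0.00+2.24)/2 = 1.12 → q = 5.1×2.12×1.12 = 12.11 ft³/s
Panel 2-3: Δb = 6.2 ft, d̄ = (4.24+6.37)/2 = 5.305, v̄ = (2.24+2.89)/2 = 2.565 → q = 6.2×5.305×2.565 = 84.37 ft³/s
Panel 3-4: Δb = 2.9 ft, d̄ = (6.37+5.37)/2 = 5.87, v̄ = (2.89+2.60)/2 = 2.745 → q = 2.9×5.87×2.745 = 46.73 ft³/s
Panel 4-5: Δb = 4.1 ft, d̄ = (5.37+0.00)/2 = 2.685, v̄ = (2.60+0.00)/2 = 1.3 → q = 4.1×2.685×1.3 = 14.31 ft³/s
Q = Σ q = 157.5 ft³/s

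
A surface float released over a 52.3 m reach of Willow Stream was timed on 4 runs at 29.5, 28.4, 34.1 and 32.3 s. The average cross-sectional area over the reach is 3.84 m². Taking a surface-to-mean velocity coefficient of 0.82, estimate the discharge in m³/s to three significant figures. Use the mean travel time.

t̄ = (29.5 + 28.4 + 34.1 + 32.3) / 4 = 31.075 s
v_surface = L / t̄ = 52.3 / 31.075 = 1.683 m/s
v_mean = 0.82 × 1.683 = 1.380 m/s
Q = A × v_mean = 3.84 × 1.380 = 5.300 m³/s

5.30 m³/s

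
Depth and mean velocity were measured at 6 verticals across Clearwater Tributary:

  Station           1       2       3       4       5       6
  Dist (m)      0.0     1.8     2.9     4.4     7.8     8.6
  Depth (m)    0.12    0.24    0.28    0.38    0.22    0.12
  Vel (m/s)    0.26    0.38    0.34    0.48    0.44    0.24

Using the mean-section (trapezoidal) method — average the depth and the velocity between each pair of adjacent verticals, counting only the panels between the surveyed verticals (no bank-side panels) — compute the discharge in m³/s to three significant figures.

Panel 1-2: Δb = 1.8 m, d̄ = (0.12+0.24)/2 = 0.18, v̄ = (0.26+0.38)/2 = 0.32 → q = 1.8×0.18×0.32 = 0.1037 m³/s
Panel 2-3: Δb = 1.1 m, d̄ = (0.24+0.28)/2 = 0.26, v̄ = (0.38+0.34)/2 = 0.36 → q = 1.1×0.26×0.36 = 0.1030 m³/s
Panel 3-4: Δb = 1.5 m, d̄ = (0.28+0.38)/2 = 0.33, v̄ = (0.34+0.48)/2 = 0.41 → q = 1.5×0.33×0.41 = 0.2030 m³/s
Panel 4-5: Δb = 3.4 m, d̄ = (0.38+0.22)/2 = 0.3, v̄ = (0.48+0.44)/2 = 0.46 → q = 3.4×0.3×0.46 = 0.4692 m³/s
Panel 5-6: Δb = 0.8 m, d̄ = (0.22+0.12)/2 = 0.17, v̄ = (0.44+0.24)/2 = 0.34 → q = 0.8×0.17×0.34 = 0.04624 m³/s
Q = Σ q = 0.9250 m³/s

0.925 m³/s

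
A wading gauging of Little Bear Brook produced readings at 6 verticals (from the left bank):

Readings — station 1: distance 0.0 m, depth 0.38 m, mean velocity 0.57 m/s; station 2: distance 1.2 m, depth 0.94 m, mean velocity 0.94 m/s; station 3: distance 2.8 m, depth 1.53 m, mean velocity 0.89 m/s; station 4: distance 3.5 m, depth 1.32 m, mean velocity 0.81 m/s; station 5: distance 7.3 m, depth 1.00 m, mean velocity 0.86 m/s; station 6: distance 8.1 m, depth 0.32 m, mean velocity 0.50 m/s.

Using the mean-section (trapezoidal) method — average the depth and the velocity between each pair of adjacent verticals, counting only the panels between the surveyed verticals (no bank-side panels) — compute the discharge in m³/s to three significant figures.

Panel 1-2: Δb = 1.2 m, d̄ = (0.38+0.94)/2 = 0.66, v̄ = (0.57+0.94)/2 = 0.755 → q = 1.2×0.66×0.755 = 0.5980 m³/s
Panel 2-3: Δb = 1.6 m, d̄ = (0.94+1.53)/2 = 1.235, v̄ = (0.94+0.89)/2 = 0.915 → q = 1.6×1.235×0.915 = 1.808 m³/s
Panel 3-4: Δb = 0.7 m, d̄ = (1.53+1.32)/2 = 1.425, v̄ = (0.89+0.81)/2 = 0.85 → q = 0.7×1.425×0.85 = 0.8479 m³/s
Panel 4-5: Δb = 3.8 m, d̄ = (1.32+1.00)/2 = 1.16, v̄ = (0.81+0.86)/2 = 0.835 → q = 3.8×1.16×0.835 = 3.681 m³/s
Panel 5-6: Δb = 0.8 m, d̄ = (1.00+0.32)/2 = 0.66, v̄ = (0.86+0.50)/2 = 0.68 → q = 0.8×0.66×0.68 = 0.3590 m³/s
Q = Σ q = 7.294 m³/s

7.29 m³/s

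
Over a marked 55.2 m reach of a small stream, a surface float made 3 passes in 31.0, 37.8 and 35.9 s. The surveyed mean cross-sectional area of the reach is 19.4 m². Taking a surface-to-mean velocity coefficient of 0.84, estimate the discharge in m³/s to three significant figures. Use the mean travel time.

25.8 m³/s

t̄ = (31.0 + 37.8 + 35.9) / 3 = 34.9 s
v_surface = L / t̄ = 55.2 / 34.9 = 1.582 m/s
v_mean = 0.84 × 1.582 = 1.329 m/s
Q = A × v_mean = 19.4 × 1.329 = 25.77 m³/s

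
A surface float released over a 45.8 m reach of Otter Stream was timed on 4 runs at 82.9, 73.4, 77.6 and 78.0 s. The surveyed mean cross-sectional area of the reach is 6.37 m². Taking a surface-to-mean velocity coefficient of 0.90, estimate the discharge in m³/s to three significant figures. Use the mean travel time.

3.37 m³/s

t̄ = (82.9 + 73.4 + 77.6 + 78.0) / 4 = 77.975 s
v_surface = L / t̄ = 45.8 / 77.975 = 0.5874 m/s
v_mean = 0.90 × 0.5874 = 0.5286 m/s
Q = A × v_mean = 6.37 × 0.5286 = 3.367 m³/s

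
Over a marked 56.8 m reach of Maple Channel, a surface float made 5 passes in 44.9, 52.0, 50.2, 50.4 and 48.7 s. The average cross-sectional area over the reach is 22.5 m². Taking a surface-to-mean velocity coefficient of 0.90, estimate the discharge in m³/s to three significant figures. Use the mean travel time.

23.4 m³/s

t̄ = (44.9 + 52.0 + 50.2 + 50.4 + 48.7) / 5 = 49.24 s
v_surface = L / t̄ = 56.8 / 49.24 = 1.154 m/s
v_mean = 0.90 × 1.154 = 1.038 m/s
Q = A × v_mean = 22.5 × 1.038 = 23.36 m³/s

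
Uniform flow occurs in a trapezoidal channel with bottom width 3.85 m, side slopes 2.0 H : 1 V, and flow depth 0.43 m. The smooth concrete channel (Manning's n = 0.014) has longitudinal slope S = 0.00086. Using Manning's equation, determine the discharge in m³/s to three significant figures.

2.11 m³/s

A = (b + z·y)·y = (3.85 + 2.0×0.43)×0.43 = 2.025 m²
P = b + 2y√(1+z²) = 3.85 + 2×0.43×√(1+2.0²) = 5.773 m
R = A/P = 2.025/5.773 = 0.3508 m
Q = (1/n)·A·R^(2/3)·S^(1/2) = (1/0.014) × 2.025 × 0.3508^(2/3) × 0.00086^(1/2) = 2.110 m³/s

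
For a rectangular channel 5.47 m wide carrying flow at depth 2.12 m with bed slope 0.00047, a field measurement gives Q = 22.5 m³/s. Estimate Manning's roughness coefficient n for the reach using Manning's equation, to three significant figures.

0.0126

A = b·y = 5.47 × 2.12 = 11.60 m²
P = b + 2y = 5.47 + 2×2.12 = 9.710 m
R = A/P = 11.60/9.710 = 1.194 m
n = (1/Q)·A·R^(2/3)·S^(1/2) = (1/22.5) × 11.60 × 1.126 × 0.02168 = 0.01258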